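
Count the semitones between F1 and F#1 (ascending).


Let's work it out.
Absolute semitone position = octave×12 + chromatic position
F1: 1×12 + 5 = 17
F#1: 1×12 + 6 = 18
Difference = 18 - 17 = 1
= 1 semitone


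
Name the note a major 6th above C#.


Step by step:
A 6th spans 6 letter names, so from C we land on A
A major 6th = 9 semitones above C#
Spell A at that pitch: A#
= A#


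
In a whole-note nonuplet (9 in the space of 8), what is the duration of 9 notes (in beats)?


Let's work it out.
Nonuplet: 9 notes occupy the space of 8 whole notes
Space = 8 × 4 = 32 beats
Each nonuplet note = 32 / 9 = 32/9 beats
9 notes = 9 × 32/9 = 32
= 32 beats


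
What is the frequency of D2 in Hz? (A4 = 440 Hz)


Reasoning:
f = 440 × 2^(n/12) where n = semitones from A4
D2: -31 semitones from A4
f = 440 × 2^(-31/12)
f = 73.42 Hz


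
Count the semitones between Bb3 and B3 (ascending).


Absolute semitone position = octave×12 + chromatic position
Bb3: 3×12 + 10 = 46
B3: 3×12 + 11 = 47
Difference = 47 - 46 = 1
= 1 semitone


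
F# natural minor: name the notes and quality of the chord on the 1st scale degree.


Working:
F# natural minor scale: F# G# A B C# D E
Diatonic triad on degree 1 stacks scale notes 1, 3, 5: F# A C#
F#→A = 3 semitones; F#→C# = 7 semitones → minor triad
= F# A C# (minor)


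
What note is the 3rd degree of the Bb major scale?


Major scale pattern: W-W-H-W-W-W-H (2-2-1-2-2-2-1 semitones)
Starting from Bb:
  Bb + 2 semitones → C
  C + 2 semitones → D
  D + 1 semitone → Eb
  Eb + 2 semitones → F
  F + 2 semitones → G
  G + 2 semitones → A
  A + 1 semitone → Bb
Scale: Bb C D Eb F G A
Degree 3 = D


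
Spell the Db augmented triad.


Augmented triad = root + major 3rd (4 semitones) + augmented 5th (8 semitones)
A triad on Db stacks thirds, so the chord tones use letter names D-F-A
Root: Db
Major 3rd above Db: F
Augmented 5th above Db: A
Chord = Db F A


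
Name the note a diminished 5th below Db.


Step by step:
A 5th spans 5 letter names, so from D we land on G
A diminished 5th = 6 semitones below Db
Spell G at that pitch: G
= G


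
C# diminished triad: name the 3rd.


Working:
Diminished triad = root + minor 3rd (3 semitones) + diminished 5th (6 semitones)
A triad on C# stacks thirds, so the chord tones use letter names C-E-G
Root: C#
Minor 3rd above C#: E
Diminished 5th above C#: G
The 3rd = E


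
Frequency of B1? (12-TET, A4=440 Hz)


Solution.
f = 440 × 2^(n/12) where n = semitones from A4
B1: -34 semitones from A4
f = 440 × 2^(-34/12)
f = 61.74 Hz


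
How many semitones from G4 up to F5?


Working:
Absolute semitone position = octave×12 + chromatic position
G4: 4×12 + 7 = 55
F5: 5×12 + 5 = 65
Difference = 65 - 55 = 10
= 10 semitones


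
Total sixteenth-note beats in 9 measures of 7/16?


Solution.
Time signature 7/16: the bottom number 16 means the sixteenth note gets one count
The top number 7 means 7 sixteenth-note beats per measure
Total = 7 × 9 measures
= 63 sixteenth-note beats


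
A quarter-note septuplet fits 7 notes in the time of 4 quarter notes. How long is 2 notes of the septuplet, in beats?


Reasoning:
Septuplet: 7 notes occupy the space of 4 quarter notes
Space = 4 × 1 = 4 beats
Each septuplet note = 4 / 7 = 4/7 beats
2 notes = 2 × 4/7 = 8/7
= 8/7 beats


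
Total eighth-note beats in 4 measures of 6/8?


Reasoning:
Time signature 6/8: the bottom number 8 means the eighth note gets one count
The top number 6 means 6 eighth-note beats per measure
Total = 6 × 4 measures
= 24 eighth-note beats


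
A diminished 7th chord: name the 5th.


Diminished 7th chord = root + minor 3rd + diminished 5th + diminished 7th
Seventh chords stack in thirds, so the letter names are A-C-E-G
Root: A
Minor 3rd above A: C
Diminished 5th above A: Eb
Diminished 7th above A: Gb
The 5th = Eb


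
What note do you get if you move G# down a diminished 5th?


Let's work it out.
diminished 5th: 5 letter names, 6 semitones
Letter: G - 4 → C
Pitch: G# - 6 semitones, spelled as a C → C##
= C##


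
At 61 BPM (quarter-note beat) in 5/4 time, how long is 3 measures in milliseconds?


Quarter-note beat duration = 60000 / 61 ms
Beats per measure (5/4) = 5
One measure = 5 × 60000 / 61 = 300000 / 61 ms
3 measures = 3 × 300000 / 61 = 900000 / 61
= 14754.1 ms


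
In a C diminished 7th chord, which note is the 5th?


Diminished 7th chord = root + minor 3rd + diminished 5th + diminished 7th
Seventh chords stack in thirds, so the letter names are C-E-G-B
Root: C
Minor 3rd above C: Eb
Diminished 5th above C: Gb
Diminished 7th above C: Bbb
The 5th = Gb


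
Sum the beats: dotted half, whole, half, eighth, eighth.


Solution.
Beat values:
  dotted half = 3 beats
  whole = 4 beats
  half = 2 beats
  eighth = 0.5 beats
  eighth = 0.5 beats
Sum = 3 + 4 + 2 + 0.5 + 0.5
= 10 beats


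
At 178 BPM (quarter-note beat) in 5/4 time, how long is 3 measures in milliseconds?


Let's work it out.
Quarter-note beat duration = 60000 / 178 ms
Beats per measure (5/4) = 5
One measure = 5 × 60000 / 178 = 300000 / 178 ms
3 measures = 3 × 300000 / 178 = 900000 / 178
= 5056.2 ms


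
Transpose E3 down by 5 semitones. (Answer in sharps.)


Let's work it out.
E3: chromatic position 4 in octave 3 → absolute = 3×12 + 4 = 40
Transpose down 5: 40 - 5 = 35
35 = 2×12 + 11 → B in octave 2
Result = B2


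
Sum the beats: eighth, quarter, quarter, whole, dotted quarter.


Beat values:
  eighth = 0.5 beats
  quarter = 1 beat
  quarter = 1 beat
  whole = 4 beats
  dotted quarter = 1.5 beats
Sum = 0.5 + 1 + 1 + 4 + 1.5
= 8 beats


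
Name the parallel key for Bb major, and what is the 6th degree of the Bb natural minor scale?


Working:
Parallel keys share the same tonic but differ in mode
Bb major → parallel is Bb minor
Bb natural minor scale: Bb C Db Eb F Gb Ab
= Bb minor; 6th degree = Gb


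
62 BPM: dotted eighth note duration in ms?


Reasoning:
One quarter-note beat = 60000 / BPM = 60000 / 62 ms
Dotted eighth note = 3/4 × quarter note
Duration = 3/4 × 60000 / 62 = 45000 / 62
= 725.8 ms


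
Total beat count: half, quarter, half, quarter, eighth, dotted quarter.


Beat values:
  half = 2 beats
  quarter = 1 beat
  half = 2 beats
  quarter = 1 beat
  eighth = 0.5 beats
  dotted quarter = 1.5 beats
Sum = 2 + 1 + 2 + 1 + 0.5 + 1.5
= 8 beats


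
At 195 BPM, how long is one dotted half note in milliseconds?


Solution.
One quarter-note beat = 60000 / BPM = 60000 / 195 ms
Dotted half note = 3 × quarter note
Duration = 3 × 60000 / 195 = 180000 / 195
= 923.1 ms


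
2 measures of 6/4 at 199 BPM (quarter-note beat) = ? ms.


Reasoning:
Quarter-note beat duration = 60000 / 199 ms
Beats per measure (6/4) = 6
One measure = 6 × 60000 / 199 = 360000 / 199 ms
2 measures = 2 × 360000 / 199 = 720000 / 199
= 3618.1 ms


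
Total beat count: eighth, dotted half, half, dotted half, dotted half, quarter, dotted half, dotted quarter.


Beat values:
  eighth = 0.5 beats
  dotted half = 3 beats
  half = 2 beats
  dotted half = 3 beats
  dotted half = 3 beats
  quarter = 1 beat
  dotted half = 3 beats
  dotted quarter = 1.5 beats
Sum = 0.5 + 3 + 2 + 3 + 3 + 1 + 3 + 1.5
= 17 beats


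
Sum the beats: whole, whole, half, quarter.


Working:
Beat values:
  whole = 4 beats
  whole = 4 beats
  half = 2 beats
  quarter = 1 beat
Sum = 4 + 4 + 2 + 1
= 11 beats


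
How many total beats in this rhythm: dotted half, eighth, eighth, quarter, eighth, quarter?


Reasoning:
Beat values:
  dotted half = 3 beats
  eighth = 0.5 beats
  eighth = 0.5 beats
  quarter = 1 beat
  eighth = 0.5 beats
  quarter = 1 beat
Sum = 3 + 0.5 + 0.5 + 1 + 0.5 + 1
= 6.5 beats


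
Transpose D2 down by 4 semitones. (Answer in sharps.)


D2: chromatic position 2 in octave 2 → absolute = 2×12 + 2 = 26
Transpose down 4: 26 - 4 = 22
22 = 1×12 + 10 → A# in octave 1
Result = A#1


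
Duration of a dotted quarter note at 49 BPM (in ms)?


Let's work it out.
One quarter-note beat = 60000 / BPM = 60000 / 49 ms
Dotted quarter note = 3/2 × quarter note
Duration = 3/2 × 60000 / 49 = 90000 / 49
= 1836.7 ms


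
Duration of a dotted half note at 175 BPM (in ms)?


Reasoning:
One quarter-note beat = 60000 / BPM = 60000 / 175 ms
Dotted half note = 3 × quarter note
Duration = 3 × 60000 / 175 = 180000 / 175
= 1028.6 ms


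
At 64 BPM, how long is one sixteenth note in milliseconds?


Reasoning:
One quarter-note beat = 60000 / BPM = 60000 / 64 ms
Sixteenth note = 1/4 × quarter note
Duration = 1/4 × 60000 / 64 = 15000 / 64
= 234.4 ms


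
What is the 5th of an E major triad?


Major triad = root + major 3rd (4 semitones) + perfect 5th (7 semitones)
A triad on E stacks thirds, so the chord tones use letter names E-G-B
Root: E
Major 3rd above E: G#
Perfect 5th above E: B
The 5th = B


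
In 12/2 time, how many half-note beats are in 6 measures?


Let's work it out.
Time signature 12/2: the bottom number 2 means the half note gets one count
The top number 12 means 12 half-note beats per measure
Total = 12 × 6 measures
= 72 half-note beats


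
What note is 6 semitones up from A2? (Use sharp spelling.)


Let's work it out.
A2: chromatic position 9 in octave 2 → absolute = 2×12 + 9 = 33
Transpose up 6: 33 + 6 = 39
39 = 3×12 + 3 → D# in octave 3
Result = D#3


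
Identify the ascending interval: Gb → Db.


Step by step:
Letter names: G → D spans 5 letter names → a 5th
Semitones: Gb → Db = 7 half-steps
A 5th of 7 semitones is a perfect 5th
= perfect 5th


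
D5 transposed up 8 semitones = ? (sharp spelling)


Solution.
D5: chromatic position 2 in octave 5 → absolute = 5×12 + 2 = 62
Transpose up 8: 62 + 8 = 70
70 = 5×12 + 10 → A# in octave 5
Result = A#5


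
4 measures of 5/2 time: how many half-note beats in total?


Working:
Time signature 5/2: the bottom number 2 means the half note gets one count
The top number 5 means 5 half-note beats per measure
Total = 5 × 4 measures
= 20 half-note beats


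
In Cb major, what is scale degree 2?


Major scale pattern: W-W-H-W-W-W-H (2-2-1-2-2-2-1 semitones)
Starting from Cb:
  Cb + 2 semitones → Db
  Db + 2 semitones → Eb
  Eb + 1 semitone → Fb
  Fb + 2 semitones → Gb
  Gb + 2 semitones → Ab
  Ab + 2 semitones → Bb
  Bb + 1 semitone → Cb
Scale: Cb Db Eb Fb Gb Ab Bb
Degree 2 = Db


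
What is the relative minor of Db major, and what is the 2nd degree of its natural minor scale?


The relative minor shares the major's key signature and starts on its 6th degree
6th degree = a major 6th above the tonic; a major 6th above Db is Bb
→ relative minor of Db major is Bb minor
Bb natural minor scale: Bb C Db Eb F Gb Ab
= Bb minor; 2nd degree = C


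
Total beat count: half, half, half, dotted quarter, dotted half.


Solution.
Beat values:
  half = 2 beats
  half = 2 beats
  half = 2 beats
  dotted quarter = 1.5 beats
  dotted half = 3 beats
Sum = 2 + 2 + 2 + 1.5 + 3
= 10.5 beats


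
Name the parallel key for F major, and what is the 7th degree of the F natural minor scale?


Working:
Parallel keys share the same tonic but differ in mode
F major → parallel is F minor
F natural minor scale: F G Ab Bb C Db Eb
= F minor; 7th degree = Eb


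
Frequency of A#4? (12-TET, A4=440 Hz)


Reasoning:
f = 440 × 2^(n/12) where n = semitones from A4
A#4: 1 semitones from A4
f = 440 × 2^(1/12)
f = 466.16 Hz


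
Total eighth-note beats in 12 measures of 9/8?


Let's work it out.
Time signature 9/8: the bottom number 8 means the eighth note gets one count
The top number 9 means 9 eighth-note beats per measure
Total = 9 × 12 measures
= 108 eighth-note beats


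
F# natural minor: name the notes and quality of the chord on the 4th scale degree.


Working:
F# natural minor scale: F# G# A B C# D E
Diatonic triad on degree 4 stacks scale notes 4, 6, 1: B D F#
B→D = 3 semitones; B→F# = 7 semitones → minor triad
= B D F# (minor)


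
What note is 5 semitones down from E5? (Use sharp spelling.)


E5: chromatic position 4 in octave 5 → absolute = 5×12 + 4 = 64
Transpose down 5: 64 - 5 = 59
59 = 4×12 + 11 → B in octave 4
Result = B4


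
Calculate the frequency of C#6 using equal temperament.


Solution.
f = 440 × 2^(n/12) where n = semitones from A4
C#6: 16 semitones from A4
f = 440 × 2^(16/12)
f = 1108.73 Hz


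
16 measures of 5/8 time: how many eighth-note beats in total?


Working:
Time signature 5/8: the bottom number 8 means the eighth note gets one count
The top number 5 means 5 eighth-note beats per measure
Total = 5 × 16 measures
= 80 eighth-note beats


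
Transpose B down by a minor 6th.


Reasoning:
minor 6th: 6 letter names, 8 semitones
Letter: B - 5 → D
Pitch: B - 8 semitones, spelled as a D → D#
= D#


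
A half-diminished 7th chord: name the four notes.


Reasoning:
Half-diminished 7th chord = root + minor 3rd + diminished 5th + minor 7th
Seventh chords stack in thirds, so the letter names are A-C-E-G
Root: A
Minor 3rd above A: C
Diminished 5th above A: Eb
Minor 7th above A: G
Chord = A C Eb G


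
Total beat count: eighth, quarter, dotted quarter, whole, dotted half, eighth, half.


Step by step:
Beat values:
  eighth = 0.5 beats
  quarter = 1 beat
  dotted quarter = 1.5 beats
  whole = 4 beats
  dotted half = 3 beats
  eighth = 0.5 beats
  half = 2 beats
Sum = 0.5 + 1 + 1.5 + 4 + 3 + 0.5 + 2
= 12.5 beats


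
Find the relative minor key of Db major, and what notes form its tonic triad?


Reasoning:
The relative minor shares the major's key signature and starts on its 6th degree
6th degree = a major 6th above the tonic; a major 6th above Db is Bb
→ relative minor of Db major is Bb minor
Tonic triad of Bb minor = root + minor 3rd + perfect 5th = Bb Db F
= Bb minor; triad = Bb Db F


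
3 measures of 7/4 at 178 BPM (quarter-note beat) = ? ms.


Step by step:
Quarter-note beat duration = 60000 / 178 ms
Beats per measure (7/4) = 7
One measure = 7 × 60000 / 178 = 420000 / 178 ms
3 measures = 3 × 420000 / 178 = 1260000 / 178
= 7078.7 ms


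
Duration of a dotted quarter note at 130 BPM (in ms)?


One quarter-note beat = 60000 / BPM = 60000 / 130 ms
Dotted quarter note = 3/2 × quarter note
Duration = 3/2 × 60000 / 130 = 90000 / 130
= 692.3 ms


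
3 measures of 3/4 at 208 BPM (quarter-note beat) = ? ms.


Quarter-note beat duration = 60000 / 208 ms
Beats per measure (3/4) = 3
One measure = 3 × 60000 / 208 = 180000 / 208 ms
3 measures = 3 × 180000 / 208 = 540000 / 208
= 2596.2 ms


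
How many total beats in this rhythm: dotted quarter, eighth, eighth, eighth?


Beat values:
  dotted quarter = 1.5 beats
  eighth = 0.5 beats
  eighth = 0.5 beats
  eighth = 0.5 beats
Sum = 1.5 + 0.5 + 0.5 + 0.5
= 3 beats


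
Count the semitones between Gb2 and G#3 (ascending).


Let's work it out.
Absolute semitone position = octave×12 + chromatic position
Gb2: 2×12 + 6 = 30
G#3: 3×12 + 8 = 44
Difference = 44 - 30 = 14
= 14 semitones


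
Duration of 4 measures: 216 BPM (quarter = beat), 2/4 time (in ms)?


Step by step:
Quarter-note beat duration = 60000 / 216 ms
Beats per measure (2/4) = 2
One measure = 2 × 60000 / 216 = 120000 / 216 ms
4 measures = 4 × 120000 / 216 = 480000 / 216
= 2222.2 ms


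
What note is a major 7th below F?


A 7th spans 7 letter names, so from F we land on G
A major 7th = 11 semitones below F
Spell G at that pitch: Gb
= Gb


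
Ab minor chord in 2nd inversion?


Let's work it out.
Root position: Ab Cb Eb
2nd inversion: move root and 3rd up an octave
Bass note: Eb
Notes (bottom to top) = Eb Ab Cb


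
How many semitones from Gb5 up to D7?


Solution.
Absolute semitone position = octave×12 + chromatic position
Gb5: 5×12 + 6 = 66
D7: 7×12 + 2 = 86
Difference = 86 - 66 = 20
= 20 semitones


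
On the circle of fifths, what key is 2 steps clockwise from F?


Reasoning:
Each clockwise step on the circle of fifths moves up a perfect 5th
From F: F → C → G
= G


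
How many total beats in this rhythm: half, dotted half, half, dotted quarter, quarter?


Reasoning:
Beat values:
  half = 2 beats
  dotted half = 3 beats
  half = 2 beats
  dotted quarter = 1.5 beats
  quarter = 1 beat
Sum = 2 + 3 + 2 + 1.5 + 1
= 9.5 beats


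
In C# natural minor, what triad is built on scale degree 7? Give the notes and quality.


C# natural minor scale: C# D# E F# G# A B
Diatonic triad on degree 7 stacks scale notes 7, 2, 4: B D# F#
B→D# = 4 semitones; B→F# = 7 semitones → major triad
= B D# F# (major)


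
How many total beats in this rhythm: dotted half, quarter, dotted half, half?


Let's work it out.
Beat values:
  dotted half = 3 beats
  quarter = 1 beat
  dotted half = 3 beats
  half = 2 beats
Sum = 3 + 1 + 3 + 2
= 9 beats


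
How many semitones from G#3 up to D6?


Absolute semitone position = octave×12 + chromatic position
G#3: 3×12 + 8 = 44
D6: 6×12 + 2 = 74
Difference = 74 - 44 = 30
= 30 semitones


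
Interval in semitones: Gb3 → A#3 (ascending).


Reasoning:
Absolute semitone position = octave×12 + chromatic position
Gb3: 3×12 + 6 = 42
A#3: 3×12 + 10 = 46
Difference = 46 - 42 = 4
= 4 semitones


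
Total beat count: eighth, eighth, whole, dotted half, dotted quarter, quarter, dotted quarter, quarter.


Let's work it out.
Beat values:
  eighth = 0.5 beats
  eighth = 0.5 beats
  whole = 4 beats
  dotted half = 3 beats
  dotted quarter = 1.5 beats
  quarter = 1 beat
  dotted quarter = 1.5 beats
  quarter = 1 beat
Sum = 0.5 + 0.5 + 4 + 3 + 1.5 + 1 + 1.5 + 1
= 13 beats


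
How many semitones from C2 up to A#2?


Solution.
Absolute semitone position = octave×12 + chromatic position
C2: 2×12 + 0 = 24
A#2: 2×12 + 10 = 34
Difference = 34 - 24 = 10
= 10 semitones


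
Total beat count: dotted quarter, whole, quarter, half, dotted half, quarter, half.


Beat values:
  dotted quarter = 1.5 beats
  whole = 4 beats
  quarter = 1 beat
  half = 2 beats
  dotted half = 3 beats
  quarter = 1 beat
  half = 2 beats
Sum = 1.5 + 4 + 1 + 2 + 3 + 1 + 2
= 14.5 beats


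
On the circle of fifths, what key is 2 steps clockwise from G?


Reasoning:
Each clockwise step on the circle of fifths moves up a perfect 5th
From G: G → D → A
= A


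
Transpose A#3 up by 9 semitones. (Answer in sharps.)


A#3: chromatic position 10 in octave 3 → absolute = 3×12 + 10 = 46
Transpose up 9: 46 + 9 = 55
55 = 4×12 + 7 → G in octave 4
Result = G4


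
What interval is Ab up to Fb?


Solution.
Letter names: A → F spans 6 letter names → a 6th
Semitones: Ab → Fb = 8 half-steps
A 6th of 8 semitones is a minor 6th
= minor 6th


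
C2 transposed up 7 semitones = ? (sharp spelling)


Working:
C2: chromatic position 0 in octave 2 → absolute = 2×12 + 0 = 24
Transpose up 7: 24 + 7 = 31
31 = 2×12 + 7 → G in octave 2
Result = G2


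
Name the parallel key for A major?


Parallel keys share the same tonic but differ in mode
A major → parallel is A minor
= A minor


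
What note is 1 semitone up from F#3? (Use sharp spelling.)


F#3: chromatic position 6 in octave 3 → absolute = 3×12 + 6 = 42
Transpose up 1: 42 + 1 = 43
43 = 3×12 + 7 → G in octave 3
Result = G3


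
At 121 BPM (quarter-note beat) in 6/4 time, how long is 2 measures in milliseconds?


Quarter-note beat duration = 60000 / 121 ms
Beats per measure (6/4) = 6
One measure = 6 × 60000 / 121 = 360000 / 121 ms
2 measures = 2 × 360000 / 121 = 720000 / 121
= 5950.4 ms


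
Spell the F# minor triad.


Let's work it out.
Minor triad = root + minor 3rd (3 semitones) + perfect 5th (7 semitones)
A triad on F# stacks thirds, so the chord tones use letter names F-A-C
Root: F#
Minor 3rd above F#: A
Perfect 5th above F#: C#
Chord = F# A C#


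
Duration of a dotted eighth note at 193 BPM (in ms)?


One quarter-note beat = 60000 / BPM = 60000 / 193 ms
Dotted eighth note = 3/4 × quarter note
Duration = 3/4 × 60000 / 193 = 45000 / 193
= 233.2 ms


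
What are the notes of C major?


Major scale pattern: W-W-H-W-W-W-H (2-2-1-2-2-2-1 semitones)
Starting from C:
  C + 2 semitones → D
  D + 2 semitones → E
  E + 1 semitone → F
  F + 2 semitones → G
  G + 2 semitones → A
  A + 2 semitones → B
  B + 1 semitone → C
Scale = C D E F G A B


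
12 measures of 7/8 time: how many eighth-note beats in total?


Time signature 7/8: the bottom number 8 means the eighth note gets one count
The top number 7 means 7 eighth-note beats per measure
Total = 7 × 12 measures
= 84 eighth-note beats


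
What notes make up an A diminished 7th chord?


Let's work it out.
Diminished 7th chord = root + minor 3rd + diminished 5th + diminished 7th
Seventh chords stack in thirds, so the letter names are A-C-E-G
Root: A
Minor 3rd above A: C
Diminished 5th above A: Eb
Diminished 7th above A: Gb
Chord = A C Eb Gb


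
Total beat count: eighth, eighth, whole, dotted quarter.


Solution.
Beat values:
  eighth = 0.5 beats
  eighth = 0.5 beats
  whole = 4 beats
  dotted quarter = 1.5 beats
Sum = 0.5 + 0.5 + 4 + 1.5
= 6.5 beats


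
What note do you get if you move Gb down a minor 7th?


Let's work it out.
minor 7th: 7 letter names, 10 semitones
Letter: G - 6 → A
Pitch: Gb - 10 semitones, spelled as an A → Ab
= Ab


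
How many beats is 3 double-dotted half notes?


Base half note = 2 beats
Dot 1 adds half the previous value: +1
Dot 2 adds half the previous value: +1/2
One double-dotted half = 2 + 1 + 1/2 = 7/2
3 of them = 3 × 7/2 = 21/2
= 21/2 beats


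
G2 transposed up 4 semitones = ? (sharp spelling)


Reasoning:
G2: chromatic position 7 in octave 2 → absolute = 2×12 + 7 = 31
Transpose up 4: 31 + 4 = 35
35 = 2×12 + 11 → B in octave 2
Result = B2


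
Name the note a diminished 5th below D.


Solution.
A 5th spans 5 letter names, so from D we land on G
A diminished 5th = 6 semitones below D
Spell G at that pitch: G#
= G#


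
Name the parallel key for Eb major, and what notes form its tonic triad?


Step by step:
Parallel keys share the same tonic but differ in mode
Eb major → parallel is Eb minor
Tonic triad of Eb minor = Eb Gb Bb
= Eb minor; triad = Eb Gb Bb


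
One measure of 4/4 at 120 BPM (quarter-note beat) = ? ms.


Step by step:
Quarter-note beat duration = 60000 / 120 ms
Beats per measure (4/4) = 4
One measure = 4 × 60000 / 120 = 240000 / 120 ms
= 2000.0 ms


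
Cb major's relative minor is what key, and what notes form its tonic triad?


Solution.
The relative minor shares the major's key signature and starts on its 6th degree
6th degree = a major 6th above the tonic; a major 6th above Cb is Ab
→ relative minor of Cb major is Ab minor
Tonic triad of Ab minor = root + minor 3rd + perfect 5th = Ab Cb Eb
= Ab minor; triad = Ab Cb Eb


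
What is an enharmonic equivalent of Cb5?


Reasoning:
Enharmonic notes sound the same pitch but are spelled with different letter names
Cb and B name the same pitch class
Octave numbers change at C, so Cb5 = B4
= B4


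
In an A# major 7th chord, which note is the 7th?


Let's work it out.
Major 7th chord = root + major 3rd + perfect 5th + major 7th
Seventh chords stack in thirds, so the letter names are A-C-E-G
Root: A#
Major 3rd above A#: C##
Perfect 5th above A#: E#
Major 7th above A#: G##
The 7th = G##


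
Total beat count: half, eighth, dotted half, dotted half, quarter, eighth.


Reasoning:
Beat values:
  half = 2 beats
  eighth = 0.5 beats
  dotted half = 3 beats
  dotted half = 3 beats
  quarter = 1 beat
  eighth = 0.5 beats
Sum = 2 + 0.5 + 3 + 3 + 1 + 0.5
= 10 beats


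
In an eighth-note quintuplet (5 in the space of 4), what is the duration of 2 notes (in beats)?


Reasoning:
Quintuplet: 5 notes occupy the space of 4 eighth notes
Space = 4 × 1/2 = 2 beats
Each quintuplet note = 2 / 5 = 2/5 beats
2 notes = 2 × 2/5 = 4/5
= 4/5 beats


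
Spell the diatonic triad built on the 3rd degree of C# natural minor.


C# natural minor scale: C# D# E F# G# A B
Diatonic triad on degree 3 stacks scale notes 3, 5, 7: E G# B
E→G# = 4 semitones; E→B = 7 semitones → major triad
= E G# B (major)


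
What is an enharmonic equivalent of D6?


Working:
Enharmonic notes sound the same pitch but are spelled with different letter names
D and Ebb name the same pitch class
= Ebb6


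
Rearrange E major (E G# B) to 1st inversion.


Root position: E G# B
1st inversion: move root up an octave
Bass note: G#
Notes (bottom to top) = G# B E


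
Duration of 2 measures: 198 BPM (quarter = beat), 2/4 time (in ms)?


Solution.
Quarter-note beat duration = 60000 / 198 ms
Beats per measure (2/4) = 2
One measure = 2 × 60000 / 198 = 120000 / 198 ms
2 measures = 2 × 120000 / 198 = 240000 / 198
= 1212.1 ms


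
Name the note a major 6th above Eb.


Working:
A 6th spans 6 letter names, so from E we land on C
A major 6th = 9 semitones above Eb
Spell C at that pitch: C
= C


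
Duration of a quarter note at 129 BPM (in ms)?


Let's work it out.
One quarter-note beat = 60000 / BPM = 60000 / 129 ms
Duration = 60000 / 129
= 465.1 ms


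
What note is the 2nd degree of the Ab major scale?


Let's work it out.
Major scale pattern: W-W-H-W-W-W-H (2-2-1-2-2-2-1 semitones)
Starting from Ab:
  Ab + 2 semitones → Bb
  Bb + 2 semitones → C
  C + 1 semitone → Db
  Db + 2 semitones → Eb
  Eb + 2 semitones → F
  F + 2 semitones → G
  G + 1 semitone → Ab
Scale: Ab Bb C Db Eb F G
Degree 2 = Bb


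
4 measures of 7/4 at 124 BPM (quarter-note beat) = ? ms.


Working:
Quarter-note beat duration = 60000 / 124 ms
Beats per measure (7/4) = 7
One measure = 7 × 60000 / 124 = 420000 / 124 ms
4 measures = 4 × 420000 / 124 = 1680000 / 124
= 13548.4 ms


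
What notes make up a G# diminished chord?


Solution.
Diminished triad = root + minor 3rd (3 semitones) + diminished 5th (6 semitones)
A triad on G# stacks thirds, so the chord tones use letter names G-B-D
Root: G#
Minor 3rd above G#: B
Diminished 5th above G#: D
Chord = G# B D


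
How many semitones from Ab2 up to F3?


Reasoning:
Absolute semitone position = octave×12 + chromatic position
Ab2: 2×12 + 8 = 32
F3: 3×12 + 5 = 41
Difference = 41 - 32 = 9
= 9 semitones


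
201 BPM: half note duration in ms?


Solution.
One quarter-note beat = 60000 / BPM = 60000 / 201 ms
Half note = 2 × quarter note
Duration = 2 × 60000 / 201 = 120000 / 201
= 597.0 ms


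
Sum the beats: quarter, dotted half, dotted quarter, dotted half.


Working:
Beat values:
  quarter = 1 beat
  dotted half = 3 beats
  dotted quarter = 1.5 beats
  dotted half = 3 beats
Sum = 1 + 3 + 1.5 + 3
= 8.5 beats


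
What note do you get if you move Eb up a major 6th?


Working:
major 6th: 6 letter names, 9 semitones
Letter: E + 5 → C
Pitch: Eb + 9 semitones, spelled as a C → C
= C


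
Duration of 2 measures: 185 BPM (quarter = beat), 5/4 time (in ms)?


Reasoning:
Quarter-note beat duration = 60000 / 185 ms
Beats per measure (5/4) = 5
One measure = 5 × 60000 / 185 = 300000 / 185 ms
2 measures = 2 × 300000 / 185 = 600000 / 185
= 3243.2 ms


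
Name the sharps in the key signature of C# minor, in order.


Step by step:
Sharp minor keys follow the circle of fifths: A(0), E(1), B(2), F#(3), C#(4), G#(5), D#(6), A#(7)
C# minor has 4 sharps
Order of sharps: F# C# G# D# A# E# B# → first 4: F#, C#, G#, D#
= F#, C#, G#, D#


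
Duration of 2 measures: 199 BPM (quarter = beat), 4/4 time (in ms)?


Working:
Quarter-note beat duration = 60000 / 199 ms
Beats per measure (4/4) = 4
One measure = 4 × 60000 / 199 = 240000 / 199 ms
2 measures = 2 × 240000 / 199 = 480000 / 199
= 2412.1 ms


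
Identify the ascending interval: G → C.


Letter names: G → C spans 4 letter names → a 4th
Semitones: G → C = 5 half-steps
A 4th of 5 semitones is a perfect 4th
= perfect 4th


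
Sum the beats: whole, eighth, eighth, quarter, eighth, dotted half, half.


Reasoning:
Beat values:
  whole = 4 beats
  eighth = 0.5 beats
  eighth = 0.5 beats
  quarter = 1 beat
  eighth = 0.5 beats
  dotted half = 3 beats
  half = 2 beats
Sum = 4 + 0.5 + 0.5 + 1 + 0.5 + 3 + 2
= 11.5 beats


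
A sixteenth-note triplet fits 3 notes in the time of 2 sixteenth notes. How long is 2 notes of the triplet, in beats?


Triplet: 3 notes occupy the space of 2 sixteenth notes
Space = 2 × 1/4 = 1/2 beats
Each triplet note = 1/2 / 3 = 1/6 beats
2 notes = 2 × 1/6 = 1/3
= 1/3 beats


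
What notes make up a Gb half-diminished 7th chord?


Half-diminished 7th chord = root + minor 3rd + diminished 5th + minor 7th
Seventh chords stack in thirds, so the letter names are G-B-D-F
Root: Gb
Minor 3rd above Gb: Bbb
Diminished 5th above Gb: Dbb
Minor 7th above Gb: Fb
Chord = Gb Bbb Dbb Fb


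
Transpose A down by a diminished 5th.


Reasoning:
diminished 5th: 5 letter names, 6 semitones
Letter: A - 4 → D
Pitch: A - 6 semitones, spelled as a D → D#
= D#


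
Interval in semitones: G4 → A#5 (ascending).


Let's work it out.
Absolute semitone position = octave×12 + chromatic position
G4: 4×12 + 7 = 55
A#5: 5×12 + 10 = 70
Difference = 70 - 55 = 15
= 15 semitones


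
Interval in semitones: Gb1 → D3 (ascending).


Absolute semitone position = octave×12 + chromatic position
Gb1: 1×12 + 6 = 18
D3: 3×12 + 2 = 38
Difference = 38 - 18 = 20
= 20 semitones


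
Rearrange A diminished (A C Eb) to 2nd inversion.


Step by step:
Root position: A C Eb
2nd inversion: move root and 3rd up an octave
Bass note: Eb
Notes (bottom to top) = Eb A C


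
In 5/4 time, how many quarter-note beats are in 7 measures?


Time signature 5/4: the bottom number 4 means the quarter note gets one count
The top number 5 means 5 quarter-note beats per measure
Total = 5 × 7 measures
= 35 quarter-note beats


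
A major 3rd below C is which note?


Let's work it out.
A 3rd spans 3 letter names, so from C we land on A
A major 3rd = 4 semitones below C
Spell A at that pitch: Ab
= Ab


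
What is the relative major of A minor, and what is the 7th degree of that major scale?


Solution.
The relative major shares the key signature and is a minor 3rd above the minor tonic
A minor 3rd above A is C
→ relative major of A minor is C major
C major scale: C D E F G A B
= C major; 7th degree = B


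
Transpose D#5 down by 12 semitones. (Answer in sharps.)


Let's work it out.
D#5: chromatic position 3 in octave 5 → absolute = 5×12 + 3 = 63
Transpose down 12: 63 - 12 = 51
51 = 4×12 + 3 → D# in octave 4
Result = D#4


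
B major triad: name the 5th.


Step by step:
Major triad = root + major 3rd (4 semitones) + perfect 5th (7 semitones)
A triad on B stacks thirds, so the chord tones use letter names B-D-F
Root: B
Major 3rd above B: D#
Perfect 5th above B: F#
The 5th = F#


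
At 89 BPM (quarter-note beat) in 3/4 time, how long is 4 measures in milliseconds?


Quarter-note beat duration = 60000 / 89 ms
Beats per measure (3/4) = 3
One measure = 3 × 60000 / 89 = 180000 / 89 ms
4 measures = 4 × 180000 / 89 = 720000 / 89
= 8089.9 ms


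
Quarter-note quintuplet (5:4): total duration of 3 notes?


Working:
Quintuplet: 5 notes occupy the space of 4 quarter notes
Space = 4 × 1 = 4 beats
Each quintuplet note = 4 / 5 = 4/5 beats
3 notes = 3 × 4/5 = 12/5
= 12/5 beats


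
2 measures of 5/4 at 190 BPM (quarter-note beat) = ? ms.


Quarter-note beat duration = 60000 / 190 ms
Beats per measure (5/4) = 5
One measure = 5 × 60000 / 190 = 300000 / 190 ms
2 measures = 2 × 300000 / 190 = 600000 / 190
= 3157.9 ms


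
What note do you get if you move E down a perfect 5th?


Working:
perfect 5th: 5 letter names, 7 semitones
Letter: E - 4 → A
Pitch: E - 7 semitones, spelled as an A → A
= A


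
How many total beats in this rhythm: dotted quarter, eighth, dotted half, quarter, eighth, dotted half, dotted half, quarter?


Step by step:
Beat values:
  dotted quarter = 1.5 beats
  eighth = 0.5 beats
  dotted half = 3 beats
  quarter = 1 beat
  eighth = 0.5 beats
  dotted half = 3 beats
  dotted half = 3 beats
  quarter = 1 beat
Sum = 1.5 + 0.5 + 3 + 1 + 0.5 + 3 + 3 + 1
= 13.5 beats


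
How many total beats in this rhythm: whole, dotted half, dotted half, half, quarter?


Working:
Beat values:
  whole = 4 beats
  dotted half = 3 beats
  dotted half = 3 beats
  half = 2 beats
  quarter = 1 beat
Sum = 4 + 3 + 3 + 2 + 1
= 13 beats


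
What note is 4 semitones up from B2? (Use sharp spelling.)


Let's work it out.
B2: chromatic position 11 in octave 2 → absolute = 2×12 + 11 = 35
Transpose up 4: 35 + 4 = 39
39 = 3×12 + 3 → D# in octave 3
Result = D#3


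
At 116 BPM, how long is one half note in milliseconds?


One quarter-note beat = 60000 / BPM = 60000 / 116 ms
Half note = 2 × quarter note
Duration = 2 × 60000 / 116 = 120000 / 116
= 1034.5 ms


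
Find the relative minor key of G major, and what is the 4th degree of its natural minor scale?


Solution.
The relative minor shares the major's key signature and starts on its 6th degree
6th degree = a major 6th above the tonic; a major 6th above G is E
→ relative minor of G major is E minor
E natural minor scale: E F# G A B C D
= E minor; 4th degree = A


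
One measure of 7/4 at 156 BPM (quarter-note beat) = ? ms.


Quarter-note beat duration = 60000 / 156 ms
Beats per measure (7/4) = 7
One measure = 7 × 60000 / 156 = 420000 / 156 ms
= 2692.3 ms


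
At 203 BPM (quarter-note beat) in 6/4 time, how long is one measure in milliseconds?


Solution.
Quarter-note beat duration = 60000 / 203 ms
Beats per measure (6/4) = 6
One measure = 6 × 60000 / 203 = 360000 / 203 ms
= 1773.4 ms


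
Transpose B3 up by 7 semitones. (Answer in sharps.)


Step by step:
B3: chromatic position 11 in octave 3 → absolute = 3×12 + 11 = 47
Transpose up 7: 47 + 7 = 54
54 = 4×12 + 6 → F# in octave 4
Result = F#4


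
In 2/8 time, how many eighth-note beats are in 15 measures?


Step by step:
Time signature 2/8: the bottom number 8 means the eighth note gets one count
The top number 2 means 2 eighth-note beats per measure
Total = 2 × 15 measures
= 30 eighth-note beats


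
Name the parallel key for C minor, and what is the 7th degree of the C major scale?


Parallel keys share the same tonic but differ in mode
C minor → parallel is C major
C major scale: C D E F G A B
= C major; 7th degree = B


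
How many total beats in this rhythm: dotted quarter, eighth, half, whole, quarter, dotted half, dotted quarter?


Reasoning:
Beat values:
  dotted quarter = 1.5 beats
  eighth = 0.5 beats
  half = 2 beats
  whole = 4 beats
  quarter = 1 beat
  dotted half = 3 beats
  dotted quarter = 1.5 beats
Sum = 1.5 + 0.5 + 2 + 4 + 1 + 3 + 1.5
= 13.5 beats


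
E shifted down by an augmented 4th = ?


Let's work it out.
augmented 4th: 4 letter names, 6 semitones
Letter: E - 3 → B
Pitch: E - 6 semitones, spelled as a B → Bb
= Bb


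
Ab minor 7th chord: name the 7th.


Let's work it out.
Minor 7th chord = root + minor 3rd + perfect 5th + minor 7th
Seventh chords stack in thirds, so the letter names are A-C-E-G
Root: Ab
Minor 3rd above Ab: Cb
Perfect 5th above Ab: Eb
Minor 7th above Ab: Gb
The 7th = Gb


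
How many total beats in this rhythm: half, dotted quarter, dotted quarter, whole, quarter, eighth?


Beat values:
  half = 2 beats
  dotted quarter = 1.5 beats
  dotted quarter = 1.5 beats
  whole = 4 beats
  quarter = 1 beat
  eighth = 0.5 beats
Sum = 2 + 1.5 + 1.5 + 4 + 1 + 0.5
= 10.5 beats


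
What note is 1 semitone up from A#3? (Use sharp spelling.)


A#3: chromatic position 10 in octave 3 → absolute = 3×12 + 10 = 46
Transpose up 1: 46 + 1 = 47
47 = 3×12 + 11 → B in octave 3
Result = B3


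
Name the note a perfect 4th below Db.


Reasoning:
A 4th spans 4 letter names, so from D we land on A
A perfect 4th = 5 semitones below Db
Spell A at that pitch: Ab
= Ab


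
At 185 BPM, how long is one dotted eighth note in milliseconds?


Working:
One quarter-note beat = 60000 / BPM = 60000 / 185 ms
Dotted eighth note = 3/4 × quarter note
Duration = 3/4 × 60000 / 185 = 45000 / 185
= 243.2 ms


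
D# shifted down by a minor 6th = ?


minor 6th: 6 letter names, 8 semitones
Letter: D - 5 → F
Pitch: D# - 8 semitones, spelled as an F → F##
= F##


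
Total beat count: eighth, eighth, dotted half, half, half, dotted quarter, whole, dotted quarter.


Reasoning:
Beat values:
  eighth = 0.5 beats
  eighth = 0.5 beats
  dotted half = 3 beats
  half = 2 beats
  half = 2 beats
  dotted quarter = 1.5 beats
  whole = 4 beats
  dotted quarter = 1.5 beats
Sum = 0.5 + 0.5 + 3 + 2 + 2 + 1.5 + 4 + 1.5
= 15 beats


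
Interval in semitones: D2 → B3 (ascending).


Step by step:
Absolute semitone position = octave×12 + chromatic position
D2: 2×12 + 2 = 26
B3: 3×12 + 11 = 47
Difference = 47 - 26 = 21
= 21 semitones


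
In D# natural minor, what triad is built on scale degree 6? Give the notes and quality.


Let's work it out.
D# natural minor scale: D# E# F# G# A# B C#
Diatonic triad on degree 6 stacks scale notes 6, 1, 3: B D# F#
B→D# = 4 semitones; B→F# = 7 semitones → major triad
= B D# F# (major)


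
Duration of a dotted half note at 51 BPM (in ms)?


Step by step:
One quarter-note beat = 60000 / BPM = 60000 / 51 ms
Dotted half note = 3 × quarter note
Duration = 3 × 60000 / 51 = 180000 / 51
= 3529.4 ms


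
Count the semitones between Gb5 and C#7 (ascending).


Absolute semitone position = octave×12 + chromatic position
Gb5: 5×12 + 6 = 66
C#7: 7×12 + 1 = 85
Difference = 85 - 66 = 19
= 19 semitones


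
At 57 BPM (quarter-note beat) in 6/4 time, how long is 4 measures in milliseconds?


Quarter-note beat duration = 60000 / 57 ms
Beats per measure (6/4) = 6
One measure = 6 × 60000 / 57 = 360000 / 57 ms
4 measures = 4 × 360000 / 57 = 1440000 / 57
= 25263.2 ms


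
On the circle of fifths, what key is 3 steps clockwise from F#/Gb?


Working:
Each clockwise step on the circle of fifths moves up a perfect 5th
From F#/Gb: F#/Gb → Db → Ab → Eb
= Eb


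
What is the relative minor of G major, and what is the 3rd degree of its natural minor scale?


Reasoning:
The relative minor shares the major's key signature and starts on its 6th degree
6th degree = a major 6th above the tonic; a major 6th above G is E
→ relative minor of G major is E minor
E natural minor scale: E F# G A B C D
= E minor; 3rd degree = G


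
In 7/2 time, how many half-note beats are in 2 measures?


Time signature 7/2: the bottom number 2 means the half note gets one count
The top number 7 means 7 half-note beats per measure
Total = 7 × 2 measures
= 14 half-note beats


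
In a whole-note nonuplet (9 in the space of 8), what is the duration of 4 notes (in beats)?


Reasoning:
Nonuplet: 9 notes occupy the space of 8 whole notes
Space = 8 × 4 = 32 beats
Each nonuplet note = 32 / 9 = 32/9 beats
4 notes = 4 × 32/9 = 128/9
= 128/9 beats


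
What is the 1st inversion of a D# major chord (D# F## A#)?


Step by step:
Root position: D# F## A#
1st inversion: move root up an octave
Bass note: F##
Notes (bottom to top) = F## A# D#


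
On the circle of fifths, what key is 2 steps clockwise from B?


Step by step:
Each clockwise step on the circle of fifths moves up a perfect 5th
From B: B → F#/Gb → Db
= Db


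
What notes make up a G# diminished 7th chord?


Let's work it out.
Diminished 7th chord = root + minor 3rd + diminished 5th + diminished 7th
Seventh chords stack in thirds, so the letter names are G-B-D-F
Root: G#
Minor 3rd above G#: B
Diminished 5th above G#: D
Diminished 7th above G#: F
Chord = G# B D F


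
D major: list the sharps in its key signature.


Working:
Sharp major keys follow the circle of fifths: C(0), G(1), D(2), A(3), E(4), B(5), F#(6), C#(7)
D major has 2 sharps
Order of sharps: F# C# G# D# A# E# B# → first 2: F#, C#
= F#, C#
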